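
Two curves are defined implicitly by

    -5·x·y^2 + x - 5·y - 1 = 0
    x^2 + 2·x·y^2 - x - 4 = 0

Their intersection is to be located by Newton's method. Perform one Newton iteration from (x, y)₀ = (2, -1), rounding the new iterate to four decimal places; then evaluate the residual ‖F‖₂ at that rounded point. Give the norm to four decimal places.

At (2, -1): F = (-4.0000, 2.0000).
Jacobian J = [[-5·y^2 + 1, -10·x·y - 5], [2·x + 2·y^2 - 1, 4·x·y]].
At the point, J = [[-4.0000, 15.0000], [5.0000, -8.0000]] (det J = -43.0000).
Solving J·Δ = −F gives Δ = (0.0465, 0.2791).
Then the next iterate is (x, y)₁ = (2.0465, -0.7209).
Re-evaluating at (2.0465, -0.7209): F = (-0.666798, 0.268781), so ‖F‖₂ = 0.7189.

0.7189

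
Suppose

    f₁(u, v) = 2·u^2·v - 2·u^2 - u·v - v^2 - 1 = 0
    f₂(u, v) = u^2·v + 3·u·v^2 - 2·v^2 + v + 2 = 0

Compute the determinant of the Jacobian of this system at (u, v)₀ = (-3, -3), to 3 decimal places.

J = [[4·u·v - 4·u - v, 2·u^2 - u - 2·v], [2·u·v + 3·v^2, u^2 + 6·u·v - 4·v + 1]].
At the point, J = [[51.000, 27.000], [45.000, 76.000]].
det J = 2661.000.

2661.000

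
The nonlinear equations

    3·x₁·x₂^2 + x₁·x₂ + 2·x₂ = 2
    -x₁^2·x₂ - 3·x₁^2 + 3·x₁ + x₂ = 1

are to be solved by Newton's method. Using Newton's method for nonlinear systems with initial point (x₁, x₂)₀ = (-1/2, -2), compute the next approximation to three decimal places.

(0.717, -2.156)

At (-1/2, -2): F = (-11.000, -4.750).
Jacobian J = [[3·x₂^2 + x₂, 6·x₁·x₂ + x₁ + 2], [-2·x₁·x₂ - 6·x₁ + 3, -x₁^2 + 1]].
At the point, J = [[10.000, 7.500], [4.000, 0.750]] (det J = -22.500).
Solving J·Δ = −F gives Δ = (1.217, -0.156).
Then the next iterate is (x₁, x₂)₁ = (0.717, -2.156).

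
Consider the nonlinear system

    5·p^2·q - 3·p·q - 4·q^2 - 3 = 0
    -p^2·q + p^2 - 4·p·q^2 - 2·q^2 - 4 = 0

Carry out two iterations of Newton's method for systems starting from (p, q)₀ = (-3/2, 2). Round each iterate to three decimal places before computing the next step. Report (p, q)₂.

(-1.017, 1.508)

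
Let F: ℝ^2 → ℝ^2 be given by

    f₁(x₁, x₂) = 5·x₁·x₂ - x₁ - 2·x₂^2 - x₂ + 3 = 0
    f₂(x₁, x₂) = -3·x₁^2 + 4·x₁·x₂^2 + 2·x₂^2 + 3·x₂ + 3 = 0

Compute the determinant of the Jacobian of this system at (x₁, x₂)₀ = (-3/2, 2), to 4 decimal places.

295.5000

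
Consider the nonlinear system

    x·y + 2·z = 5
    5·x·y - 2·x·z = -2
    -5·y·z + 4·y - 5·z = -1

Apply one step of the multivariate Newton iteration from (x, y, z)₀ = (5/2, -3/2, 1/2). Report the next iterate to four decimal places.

At (5/2, -3/2, 1/2): F = (-7.7500, -19.2500, -3.7500).
Jacobian J = [[y, x, 2], [5·y - 2·z, 5·x, -2·x], [0, -5·z + 4, -5·y - 5]].
At the point, J = [[-1.5000, 2.5000, 2.0000], [-8.5000, 12.5000, -5.0000], [0.0000, 1.5000, 2.5000]] (det J = -30.5000).
Solving J·Δ = −F gives Δ = (-3.1844, -0.0205, 1.5123).
Then the next iterate is (x, y, z)₁ = (-0.6844, -1.5205, 2.0123).

(-0.6844, -1.5205, 2.0123)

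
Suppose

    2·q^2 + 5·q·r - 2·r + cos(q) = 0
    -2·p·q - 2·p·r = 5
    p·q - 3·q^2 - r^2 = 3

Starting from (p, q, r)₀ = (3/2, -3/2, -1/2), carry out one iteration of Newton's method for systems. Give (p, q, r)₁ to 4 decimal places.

(2.1856, -0.2336, -0.5190)

At (3/2, -3/2, -1/2): F = (9.320737, 1.0000, -12.2500).
Jacobian J = [[0, 4·q + 5·r - sin(q), 5·q - 2], [-2·q - 2·r, -2·p, -2·p], [q, p - 6·q, -2·r]].
At the point, J = [[0.0000, -7.502505, -9.5000], [4.0000, -3.0000, -3.0000], [-1.5000, 10.5000, 1.0000]] (det J = -360.001253).
Solving J·Δ = −F gives Δ = (0.6856, 1.2664, -0.0190).
Then the next iterate is (p, q, r)₁ = (2.1856, -0.2336, -0.5190).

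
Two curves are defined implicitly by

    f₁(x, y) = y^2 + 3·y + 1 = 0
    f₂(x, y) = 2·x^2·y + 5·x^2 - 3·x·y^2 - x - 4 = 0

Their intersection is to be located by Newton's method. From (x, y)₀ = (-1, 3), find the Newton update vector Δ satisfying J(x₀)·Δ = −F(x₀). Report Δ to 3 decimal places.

(-0.144, -2.111)

At (-1, 3): F = (19.000, 35.000).
Jacobian J = [[0, 2·y + 3], [4·x·y + 10·x - 3·y^2 - 1, 2·x^2 - 6·x·y]].
At the point, J = [[0.000, 9.000], [-50.000, 20.000]] (det J = 450.000).
Solving J·Δ = −F gives Δ = (-0.144, -2.111).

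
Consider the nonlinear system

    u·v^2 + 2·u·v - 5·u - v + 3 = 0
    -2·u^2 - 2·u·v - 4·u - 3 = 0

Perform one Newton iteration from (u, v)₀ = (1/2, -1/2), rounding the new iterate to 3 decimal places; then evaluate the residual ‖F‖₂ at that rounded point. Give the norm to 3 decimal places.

132.301

At (1/2, -1/2): F = (0.625, -5.000).
Jacobian J = [[v^2 + 2·v - 5, 2·u·v + 2·u - 1], [-4·u - 2·v - 4, -2·u]].
At the point, J = [[-5.750, -0.500], [-5.000, -1.000]] (det J = 3.250).
Solving J·Δ = −F gives Δ = (0.962, -9.808).
Then the next iterate is (u, v)₁ = (1.462, -10.308).
Re-evaluating at (1.462, -10.308): F = (131.20202, 17.01770), so ‖F‖₂ = 132.301.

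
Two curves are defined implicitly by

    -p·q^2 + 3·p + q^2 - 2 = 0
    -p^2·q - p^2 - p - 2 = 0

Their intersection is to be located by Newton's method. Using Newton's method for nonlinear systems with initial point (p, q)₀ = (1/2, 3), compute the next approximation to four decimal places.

(-0.0758, 0.5152)

At (1/2, 3): F = (4.0000, -3.5000).
Jacobian J = [[-q^2 + 3, -2·p·q + 2·q], [-2·p·q - 2·p - 1, -p^2]].
At the point, J = [[-6.0000, 3.0000], [-5.0000, -0.2500]] (det J = 16.5000).
Solving J·Δ = −F gives Δ = (-0.5758, -2.4848).
Then the next iterate is (p, q)₁ = (-0.0758, 0.5152).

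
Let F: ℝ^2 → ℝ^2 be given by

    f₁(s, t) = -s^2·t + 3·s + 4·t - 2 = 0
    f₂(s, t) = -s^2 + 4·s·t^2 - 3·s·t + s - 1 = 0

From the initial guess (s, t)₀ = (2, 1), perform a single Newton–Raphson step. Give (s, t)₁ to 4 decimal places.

(6.0000, 1.9000)

At (2, 1): F = (4.0000, -1.0000).
Jacobian J = [[-2·s·t + 3, -s^2 + 4], [-2·s + 4·t^2 - 3·t + 1, 8·s·t - 3·s]].
At the point, J = [[-1.0000, 0.0000], [-2.0000, 10.0000]] (det J = -10.0000).
Solving J·Δ = −F gives Δ = (4.0000, 0.9000).
Then the next iterate is (s, t)₁ = (6.0000, 1.9000).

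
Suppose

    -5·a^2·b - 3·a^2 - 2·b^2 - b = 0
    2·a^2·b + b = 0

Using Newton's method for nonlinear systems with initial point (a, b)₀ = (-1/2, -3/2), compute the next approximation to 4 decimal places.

(-0.1875, -0.6250)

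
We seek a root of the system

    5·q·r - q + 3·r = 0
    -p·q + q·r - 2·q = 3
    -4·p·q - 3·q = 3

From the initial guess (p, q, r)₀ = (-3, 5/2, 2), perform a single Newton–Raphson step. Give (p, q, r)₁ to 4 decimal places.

(-7.4276, -4.5862, 4.2759)

At (-3, 5/2, 2): F = (28.5000, 4.5000, 19.5000).
Jacobian J = [[0, 5·r - 1, 5·q + 3], [-q, -p + r - 2, q], [-4·q, -4·p - 3, 0]].
At the point, J = [[0.0000, 9.0000, 15.5000], [-2.5000, 3.0000, 2.5000], [-10.0000, 9.0000, 0.0000]] (det J = -108.7500).
Solving J·Δ = −F gives Δ = (-4.4276, -7.0862, 2.2759).
Then the next iterate is (p, q, r)₁ = (-7.4276, -4.5862, 4.2759).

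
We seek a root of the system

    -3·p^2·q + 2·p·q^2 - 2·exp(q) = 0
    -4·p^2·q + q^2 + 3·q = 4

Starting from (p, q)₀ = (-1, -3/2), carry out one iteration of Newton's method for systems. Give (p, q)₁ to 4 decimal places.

(-1.0498, -1.4130)

At (-1, -3/2): F = (-0.446260, -0.2500).
Jacobian J = [[-6·p·q + 2·q^2, -3·p^2 + 4·p·q - 2·exp(q)], [-8·p·q, -4·p^2 + 2·q + 3]].
At the point, J = [[-4.5000, 2.553740], [-12.0000, -4.0000]] (det J = 48.644876).
Solving J·Δ = −F gives Δ = (-0.0498, 0.0870).
Then the next iterate is (p, q)₁ = (-1.0498, -1.4130).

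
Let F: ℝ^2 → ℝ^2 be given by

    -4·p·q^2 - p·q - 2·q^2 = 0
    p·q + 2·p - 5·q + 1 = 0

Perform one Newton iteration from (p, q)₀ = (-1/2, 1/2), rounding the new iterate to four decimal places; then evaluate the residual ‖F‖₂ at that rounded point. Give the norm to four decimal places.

At (-1/2, 1/2): F = (0.2500, -2.7500).
Jacobian J = [[-4·q^2 - q, -8·p·q - p - 4·q], [q + 2, p - 5]].
At the point, J = [[-1.5000, 0.5000], [2.5000, -5.5000]] (det J = 7.0000).
Solving J·Δ = −F gives Δ = (0.0000, -0.5000).
Then the next iterate is (p, q)₁ = (-0.5000, 0.0000).
Re-evaluating at (-0.5000, 0.0000): F = (0.0000, 0.0000), so ‖F‖₂ = 0.0000.

0.0000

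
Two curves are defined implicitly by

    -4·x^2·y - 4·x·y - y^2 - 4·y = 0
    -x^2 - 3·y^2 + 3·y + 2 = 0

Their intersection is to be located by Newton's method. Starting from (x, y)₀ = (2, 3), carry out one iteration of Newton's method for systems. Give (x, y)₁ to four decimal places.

At (2, 3): F = (-93.0000, -20.0000).
Jacobian J = [[-8·x·y - 4·y, -4·x^2 - 4·x - 2·y - 4], [-2·x, -6·y + 3]].
At the point, J = [[-60.0000, -34.0000], [-4.0000, -15.0000]] (det J = 764.0000).
Solving J·Δ = −F gives Δ = (-0.9359, -1.0838).
Then the next iterate is (x, y)₁ = (1.0641, 1.9162).

(1.0641, 1.9162)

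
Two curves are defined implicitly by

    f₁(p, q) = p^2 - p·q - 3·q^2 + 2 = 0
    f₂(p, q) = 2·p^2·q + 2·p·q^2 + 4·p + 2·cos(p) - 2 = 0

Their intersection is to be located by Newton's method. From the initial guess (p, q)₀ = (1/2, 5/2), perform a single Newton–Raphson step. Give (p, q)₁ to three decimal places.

(0.352, 1.369)

At (1/2, 5/2): F = (-17.750, 9.25517).
Jacobian J = [[2·p - q, -p - 6·q], [4·p·q + 2·q^2 - 2·sin(p) + 4, 2·p^2 + 4·p·q]].
At the point, J = [[-1.500, -15.500], [20.54115, 5.500]] (det J = 310.13781).
Solving J·Δ = −F gives Δ = (-0.148, -1.131).
Then the next iterate is (p, q)₁ = (0.352, 1.369).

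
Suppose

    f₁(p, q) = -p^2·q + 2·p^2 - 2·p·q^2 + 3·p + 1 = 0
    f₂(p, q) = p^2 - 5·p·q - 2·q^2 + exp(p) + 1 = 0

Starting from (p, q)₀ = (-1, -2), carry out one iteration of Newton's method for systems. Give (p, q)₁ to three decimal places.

At (-1, -2): F = (10.000, -15.63212).
Jacobian J = [[-2·p·q + 4·p - 2·q^2 + 3, -p^2 - 4·p·q], [2·p - 5·q + exp(p), -5·p - 4·q]].
At the point, J = [[-13.000, -9.000], [8.36788, 13.000]] (det J = -93.68909).
Solving J·Δ = −F gives Δ = (-0.114, 1.276).
Then the next iterate is (p, q)₁ = (-1.114, -0.724).

(-1.114, -0.724)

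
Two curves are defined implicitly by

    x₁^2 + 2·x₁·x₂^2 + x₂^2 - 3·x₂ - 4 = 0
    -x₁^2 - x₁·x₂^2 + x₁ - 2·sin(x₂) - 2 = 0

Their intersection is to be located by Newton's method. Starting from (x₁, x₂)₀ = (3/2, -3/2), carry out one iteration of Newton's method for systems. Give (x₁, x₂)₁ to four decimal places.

(1.1543, -0.8895)

At (3/2, -3/2): F = (11.7500, -4.130010).
Jacobian J = [[2·x₁ + 2·x₂^2, 4·x₁·x₂ + 2·x₂ - 3], [-2·x₁ - x₂^2 + 1, -2·x₁·x₂ - 2·cos(x₂)]].
At the point, J = [[7.5000, -15.0000], [-4.2500, 4.358526]] (det J = -31.061058).
Solving J·Δ = −F gives Δ = (-0.3457, 0.6105).
Then the next iterate is (x₁, x₂)₁ = (1.1543, -0.8895).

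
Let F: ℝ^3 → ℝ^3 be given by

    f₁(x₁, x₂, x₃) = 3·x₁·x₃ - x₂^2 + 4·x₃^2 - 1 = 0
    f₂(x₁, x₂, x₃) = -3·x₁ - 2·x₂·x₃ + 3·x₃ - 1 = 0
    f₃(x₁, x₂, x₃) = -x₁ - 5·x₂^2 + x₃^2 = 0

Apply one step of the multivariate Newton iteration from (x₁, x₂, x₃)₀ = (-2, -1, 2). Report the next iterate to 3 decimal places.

At (-2, -1, 2): F = (2.000, 15.000, 1.000).
Jacobian J = [[3·x₃, -2·x₂, 3·x₁ + 8·x₃], [-3, -2·x₃, -2·x₂ + 3], [-1, -10·x₂, 2·x₃]].
At the point, J = [[6.000, 2.000, 10.000], [-3.000, -4.000, 5.000], [-1.000, 10.000, 4.000]] (det J = -722.000).
Solving J·Δ = −F gives Δ = (1.798, 0.643, -1.407).
Then the next iterate is (x₁, x₂, x₃)₁ = (-0.202, -0.357, 0.593).

(-0.202, -0.357, 0.593)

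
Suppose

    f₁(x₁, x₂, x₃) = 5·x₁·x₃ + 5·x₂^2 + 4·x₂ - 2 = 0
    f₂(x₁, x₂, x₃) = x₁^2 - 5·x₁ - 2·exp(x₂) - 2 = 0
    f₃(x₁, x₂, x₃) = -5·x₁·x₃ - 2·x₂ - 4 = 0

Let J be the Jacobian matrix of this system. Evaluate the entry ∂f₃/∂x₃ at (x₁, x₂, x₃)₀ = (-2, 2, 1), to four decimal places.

10.0000

∂f₃/∂x₃ = -5·x₁.
At (-2, 2, 1) this is 10.0000.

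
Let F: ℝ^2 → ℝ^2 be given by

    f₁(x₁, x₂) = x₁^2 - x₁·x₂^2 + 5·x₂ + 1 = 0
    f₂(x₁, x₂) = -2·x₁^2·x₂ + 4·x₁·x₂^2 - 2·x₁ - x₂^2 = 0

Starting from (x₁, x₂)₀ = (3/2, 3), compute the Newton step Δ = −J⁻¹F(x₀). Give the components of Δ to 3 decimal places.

At (3/2, 3): F = (4.750, 28.500).
Jacobian J = [[2·x₁ - x₂^2, -2·x₁·x₂ + 5], [-4·x₁·x₂ + 4·x₂^2 - 2, -2·x₁^2 + 8·x₁·x₂ - 2·x₂]].
At the point, J = [[-6.000, -4.000], [16.000, 25.500]] (det J = -89.000).
Solving J·Δ = −F gives Δ = (2.642, -2.775).

(2.642, -2.775)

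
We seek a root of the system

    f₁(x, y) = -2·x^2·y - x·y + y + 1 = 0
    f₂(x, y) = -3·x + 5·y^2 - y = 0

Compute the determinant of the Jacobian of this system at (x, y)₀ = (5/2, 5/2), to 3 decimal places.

J = [[-4·x·y - y, -2·x^2 - x + 1], [-3, 10·y - 1]].
At the point, J = [[-27.500, -14.000], [-3.000, 24.000]].
det J = -702.000.

-702.000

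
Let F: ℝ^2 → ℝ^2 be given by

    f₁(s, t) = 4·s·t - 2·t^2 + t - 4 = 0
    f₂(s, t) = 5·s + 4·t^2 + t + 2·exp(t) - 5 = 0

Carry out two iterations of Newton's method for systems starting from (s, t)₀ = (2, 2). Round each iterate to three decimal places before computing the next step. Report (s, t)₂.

At (2, 2): F = (6.000, 37.77811).
Jacobian J = [[4·t, 4·s - 4·t + 1], [5, 8·t + 2·exp(t) + 1]].
At the point, J = [[8.000, 1.000], [5.000, 31.77811]] (det J = 249.22490).
Solving J·Δ = −F gives Δ = (-0.613, -1.092).
Then the next iterate is (s, t)₁ = (1.387, 0.908).
Round to (1.387, 0.908) and repeat: F = (0.29666, 11.09957), J = [[3.632, 2.916], [5.000, 13.22272]].
Δ = (0.850, -1.161), so (s, t)₂ = (2.237, -0.253).

(2.237, -0.253)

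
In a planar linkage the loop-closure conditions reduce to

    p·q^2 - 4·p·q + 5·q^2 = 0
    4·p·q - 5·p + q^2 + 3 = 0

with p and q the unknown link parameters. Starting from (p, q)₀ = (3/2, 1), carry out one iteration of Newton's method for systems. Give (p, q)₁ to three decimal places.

(0.706, 0.588)

At (3/2, 1): F = (0.500, 2.500).
Jacobian J = [[q^2 - 4·q, 2·p·q - 4·p + 10·q], [4·q - 5, 4·p + 2·q]].
At the point, J = [[-3.000, 7.000], [-1.000, 8.000]] (det J = -17.000).
Solving J·Δ = −F gives Δ = (-0.794, -0.412).
Then the next iterate is (p, q)₁ = (0.706, 0.588).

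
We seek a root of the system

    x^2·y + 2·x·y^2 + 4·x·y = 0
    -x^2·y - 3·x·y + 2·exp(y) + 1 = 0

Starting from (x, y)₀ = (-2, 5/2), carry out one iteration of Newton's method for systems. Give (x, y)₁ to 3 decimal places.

(-1.502, 1.301)

At (-2, 5/2): F = (-35.000, 30.36499).
Jacobian J = [[2·x·y + 2·y^2 + 4·y, x^2 + 4·x·y + 4·x], [-2·x·y - 3·y, -x^2 - 3·x + 2·exp(y)]].
At the point, J = [[12.500, -24.000], [2.500, 26.36499]] (det J = 389.56235).
Solving J·Δ = −F gives Δ = (0.498, -1.199).
Then the next iterate is (x, y)₁ = (-1.502, 1.301).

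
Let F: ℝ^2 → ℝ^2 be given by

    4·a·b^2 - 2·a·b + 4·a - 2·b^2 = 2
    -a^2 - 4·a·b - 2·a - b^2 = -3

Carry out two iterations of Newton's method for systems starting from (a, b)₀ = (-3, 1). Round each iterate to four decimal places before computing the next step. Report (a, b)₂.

At (-3, 1): F = (-22.0000, 11.0000).
Jacobian J = [[4·b^2 - 2·b + 4, 8·a·b - 2·a - 4·b], [-2·a - 4·b - 2, -4·a - 2·b]].
At the point, J = [[6.0000, -22.0000], [0.0000, 10.0000]] (det J = 60.0000).
Solving J·Δ = −F gives Δ = (-0.3667, -1.1000).
Then the next iterate is (a, b)₁ = (-3.3667, -0.1000).
Round to (-3.3667, -0.1000) and repeat: F = (-16.294808, -2.957949), J = [[4.2400, 9.826760], [5.1334, 13.6668]].
Δ = (25.8087, -9.4776), so (a, b)₂ = (22.4420, -9.5776).

(22.4420, -9.5776)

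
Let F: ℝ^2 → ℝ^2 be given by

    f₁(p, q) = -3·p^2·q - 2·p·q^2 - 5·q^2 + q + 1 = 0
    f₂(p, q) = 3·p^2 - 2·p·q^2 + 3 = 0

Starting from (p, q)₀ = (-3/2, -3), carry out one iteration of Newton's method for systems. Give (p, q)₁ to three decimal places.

(-1.261, -1.317)

At (-3/2, -3): F = (0.250, 36.750).
Jacobian J = [[-6·p·q - 2·q^2, -3·p^2 - 4·p·q - 10·q + 1], [6·p - 2·q^2, -4·p·q]].
At the point, J = [[-45.000, 6.250], [-27.000, -18.000]] (det J = 978.750).
Solving J·Δ = −F gives Δ = (0.239, 1.683).
Then the next iterate is (p, q)₁ = (-1.261, -1.317).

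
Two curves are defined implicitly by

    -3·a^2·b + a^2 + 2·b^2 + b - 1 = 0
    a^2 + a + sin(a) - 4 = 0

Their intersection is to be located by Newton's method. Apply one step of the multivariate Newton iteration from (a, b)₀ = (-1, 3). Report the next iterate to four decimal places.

At (-1, 3): F = (12.0000, -4.841471).
Jacobian J = [[-6·a·b + 2·a, -3·a^2 + 4·b + 1], [2·a + cos(a) + 1, 0]].
At the point, J = [[16.0000, 10.0000], [-0.459698, 0.0000]] (det J = 4.596977).
Solving J·Δ = −F gives Δ = (-10.5319, 15.6510).
Then the next iterate is (a, b)₁ = (-11.5319, 18.6510).

(-11.5319, 18.6510)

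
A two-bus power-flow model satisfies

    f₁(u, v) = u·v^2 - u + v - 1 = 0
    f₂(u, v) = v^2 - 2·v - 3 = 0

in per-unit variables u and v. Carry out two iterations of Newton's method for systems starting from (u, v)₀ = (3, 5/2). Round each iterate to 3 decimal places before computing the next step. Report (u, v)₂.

(-0.357, 3.002)

At (3, 5/2): F = (17.250, -1.750).
Jacobian J = [[v^2 - 1, 2·u·v + 1], [0, 2·v - 2]].
At the point, J = [[5.250, 16.000], [0.000, 3.000]] (det J = 15.750).
Solving J·Δ = −F gives Δ = (-5.063, 0.583).
Then the next iterate is (u, v)₁ = (-2.063, 3.083).
Round to (-2.063, 3.083) and repeat: F = (-15.46259, 0.33889), J = [[8.50489, -11.72046], [0.000, 4.166]].
Δ = (1.706, -0.081), so (u, v)₂ = (-0.357, 3.002).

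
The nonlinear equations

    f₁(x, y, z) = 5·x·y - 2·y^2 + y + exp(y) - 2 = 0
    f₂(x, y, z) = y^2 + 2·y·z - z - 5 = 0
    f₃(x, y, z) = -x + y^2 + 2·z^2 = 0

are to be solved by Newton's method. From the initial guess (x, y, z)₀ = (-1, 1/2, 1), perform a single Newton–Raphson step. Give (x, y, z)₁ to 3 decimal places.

(2.896, 2.083, 0.766)

At (-1, 1/2, 1): F = (-2.85128, -4.750, 3.250).
Jacobian J = [[5·y, 5·x - 4·y + exp(y) + 1, 0], [0, 2·y + 2·z, 2·y - 1], [-1, 2·y, 4·z]].
At the point, J = [[2.500, -4.35128, 0.000], [0.000, 3.000, 0.000], [-1.000, 1.000, 4.000]] (det J = 30.000).
Solving J·Δ = −F gives Δ = (3.896, 1.583, -0.234).
Then the next iterate is (x, y, z)₁ = (2.896, 2.083, 0.766).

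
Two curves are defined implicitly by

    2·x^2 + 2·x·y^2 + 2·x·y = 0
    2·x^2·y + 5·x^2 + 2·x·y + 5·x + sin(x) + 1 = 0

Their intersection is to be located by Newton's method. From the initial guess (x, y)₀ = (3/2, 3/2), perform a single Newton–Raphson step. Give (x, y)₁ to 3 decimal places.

(0.563, 1.242)

At (3/2, 3/2): F = (15.750, 31.99749).
Jacobian J = [[4·x + 2·y^2 + 2·y, 4·x·y + 2·x], [4·x·y + 10·x + 2·y + cos(x) + 5, 2·x^2 + 2·x]].
At the point, J = [[13.500, 12.000], [32.07074, 7.500]] (det J = -283.59885).
Solving J·Δ = −F gives Δ = (-0.937, -0.258).
Then the next iterate is (x, y)₁ = (0.563, 1.242).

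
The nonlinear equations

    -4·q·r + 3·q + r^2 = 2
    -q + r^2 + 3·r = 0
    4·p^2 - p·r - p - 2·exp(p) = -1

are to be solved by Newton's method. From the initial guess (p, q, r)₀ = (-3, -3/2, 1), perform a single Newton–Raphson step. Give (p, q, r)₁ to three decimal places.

(-1.165, 12.333, 2.667)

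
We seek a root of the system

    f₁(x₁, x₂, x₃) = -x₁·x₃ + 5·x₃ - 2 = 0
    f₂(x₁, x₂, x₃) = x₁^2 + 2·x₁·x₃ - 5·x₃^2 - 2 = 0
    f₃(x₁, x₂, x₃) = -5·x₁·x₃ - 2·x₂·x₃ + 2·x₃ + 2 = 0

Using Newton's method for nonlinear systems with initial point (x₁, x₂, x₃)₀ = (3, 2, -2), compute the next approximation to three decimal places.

(5.208, -9.156, -1.208)

At (3, 2, -2): F = (-6.000, -25.000, 36.000).
Jacobian J = [[-x₃, 0, -x₁ + 5], [2·x₁ + 2·x₃, 0, 2·x₁ - 10·x₃], [-5·x₃, -2·x₃, -5·x₁ - 2·x₂ + 2]].
At the point, J = [[2.000, 0.000, 2.000], [2.000, 0.000, 26.000], [10.000, 4.000, -17.000]] (det J = -192.000).
Solving J·Δ = −F gives Δ = (2.208, -11.156, 0.792).
Then the next iterate is (x₁, x₂, x₃)₁ = (5.208, -9.156, -1.208).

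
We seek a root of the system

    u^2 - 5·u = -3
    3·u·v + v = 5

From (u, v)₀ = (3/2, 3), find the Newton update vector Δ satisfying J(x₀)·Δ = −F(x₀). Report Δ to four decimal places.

(-1.1250, -0.2500)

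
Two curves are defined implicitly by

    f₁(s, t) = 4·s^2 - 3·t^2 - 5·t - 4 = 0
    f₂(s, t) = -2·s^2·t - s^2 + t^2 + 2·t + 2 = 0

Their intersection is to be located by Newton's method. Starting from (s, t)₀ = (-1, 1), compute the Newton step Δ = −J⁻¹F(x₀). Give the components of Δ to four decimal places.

At (-1, 1): F = (-8.0000, 2.0000).
Jacobian J = [[8·s, -6·t - 5], [-4·s·t - 2·s, -2·s^2 + 2·t + 2]].
At the point, J = [[-8.0000, -11.0000], [6.0000, 2.0000]] (det J = 50.0000).
Solving J·Δ = −F gives Δ = (-0.1200, -0.6400).

(-0.1200, -0.6400)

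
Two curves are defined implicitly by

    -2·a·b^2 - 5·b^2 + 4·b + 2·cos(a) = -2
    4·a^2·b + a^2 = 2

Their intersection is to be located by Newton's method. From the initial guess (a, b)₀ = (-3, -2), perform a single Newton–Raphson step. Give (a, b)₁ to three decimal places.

(-3.516, 0.407)

At (-3, -2): F = (-3.97998, -65.000).
Jacobian J = [[-2·b^2 - 2·sin(a), -4·a·b - 10·b + 4], [8·a·b + 2·a, 4·a^2]].
At the point, J = [[-7.71776, 0.000], [42.000, 36.000]] (det J = -277.83936).
Solving J·Δ = −F gives Δ = (-0.516, 2.407).
Then the next iterate is (a, b)₁ = (-3.516, 0.407).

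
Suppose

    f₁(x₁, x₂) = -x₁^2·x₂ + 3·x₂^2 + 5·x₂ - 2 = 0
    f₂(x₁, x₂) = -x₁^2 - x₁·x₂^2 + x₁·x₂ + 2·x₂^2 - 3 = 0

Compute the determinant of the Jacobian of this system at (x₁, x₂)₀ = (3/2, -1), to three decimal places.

-14.750

J = [[-2·x₁·x₂, -x₁^2 + 6·x₂ + 5], [-2·x₁ - x₂^2 + x₂, -2·x₁·x₂ + x₁ + 4·x₂]].
At the point, J = [[3.000, -3.250], [-5.000, 0.500]].
det J = -14.750.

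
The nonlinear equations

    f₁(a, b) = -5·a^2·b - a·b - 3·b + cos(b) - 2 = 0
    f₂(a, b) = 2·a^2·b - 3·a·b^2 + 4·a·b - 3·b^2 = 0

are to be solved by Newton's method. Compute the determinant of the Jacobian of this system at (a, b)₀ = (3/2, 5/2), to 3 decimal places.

1182.178

J = [[-10·a·b - b, -5·a^2 - a - sin(b) - 3], [4·a·b - 3·b^2 + 4·b, 2·a^2 - 6·a·b + 4·a - 6·b]].
At the point, J = [[-40.000, -16.34847], [6.250, -27.000]].
det J = 1182.178.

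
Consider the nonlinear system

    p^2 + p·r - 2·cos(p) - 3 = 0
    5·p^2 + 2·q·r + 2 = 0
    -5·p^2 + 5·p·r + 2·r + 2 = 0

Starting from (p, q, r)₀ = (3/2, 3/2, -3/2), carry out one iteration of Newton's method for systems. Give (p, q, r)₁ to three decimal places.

(1.419, 6.295, 0.782)

At (3/2, 3/2, -3/2): F = (-3.14147, 8.750, -23.500).
Jacobian J = [[2·p + r + 2·sin(p), 0, p], [10·p, 2·r, 2·q], [-10·p + 5·r, 0, 5·p + 2]].
At the point, J = [[3.49499, 0.000, 1.500], [15.000, -3.000, 3.000], [-22.500, 0.000, 9.500]] (det J = -200.85721).
Solving J·Δ = −F gives Δ = (-0.081, 4.795, 2.282).
Then the next iterate is (p, q, r)₁ = (1.419, 6.295, 0.782).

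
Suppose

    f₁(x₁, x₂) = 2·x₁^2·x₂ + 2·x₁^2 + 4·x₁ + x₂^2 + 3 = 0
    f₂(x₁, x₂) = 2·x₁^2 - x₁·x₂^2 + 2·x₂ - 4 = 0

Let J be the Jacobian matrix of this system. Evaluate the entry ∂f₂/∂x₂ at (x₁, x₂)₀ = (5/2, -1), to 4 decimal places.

∂f₂/∂x₂ = -2·x₁·x₂ + 2.
At (5/2, -1) this is 7.0000.

7.0000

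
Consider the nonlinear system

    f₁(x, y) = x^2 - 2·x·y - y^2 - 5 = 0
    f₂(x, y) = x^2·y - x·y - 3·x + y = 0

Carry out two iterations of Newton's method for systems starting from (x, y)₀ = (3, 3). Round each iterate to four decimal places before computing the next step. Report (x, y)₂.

At (3, 3): F = (-23.0000, 12.0000).
Jacobian J = [[2·x - 2·y, -2·x - 2·y], [2·x·y - y - 3, x^2 - x + 1]].
At the point, J = [[0.0000, -12.0000], [12.0000, 7.0000]] (det J = 144.0000).
Solving J·Δ = −F gives Δ = (0.1181, -1.9167).
Then the next iterate is (x, y)₁ = (3.1181, 1.0833).
Round to (3.1181, 1.0833) and repeat: F = (-3.206667, -1.116402), J = [[4.0696, -8.4028], [2.672375, 7.604448]].
Δ = (0.6323, -0.0754), so (x, y)₂ = (3.7504, 1.0079).

(3.7504, 1.0079)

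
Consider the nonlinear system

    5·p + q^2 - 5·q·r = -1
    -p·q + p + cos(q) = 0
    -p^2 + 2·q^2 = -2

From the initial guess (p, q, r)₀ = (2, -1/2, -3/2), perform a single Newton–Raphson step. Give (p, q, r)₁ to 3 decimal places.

At (2, -1/2, -3/2): F = (7.500, 3.87758, -1.500).
Jacobian J = [[5, 2·q - 5·r, -5·q], [-q + 1, -p - sin(q), 0], [-2·p, 4·q, 0]].
At the point, J = [[5.000, 6.500, 2.500], [1.500, -1.52057, 0.000], [-4.000, -2.000, 0.000]] (det J = -22.70574).
Solving J·Δ = −F gives Δ = (-1.105, 1.460, -4.586).
Then the next iterate is (p, q, r)₁ = (0.895, 0.960, -6.086).

(0.895, 0.960, -6.086)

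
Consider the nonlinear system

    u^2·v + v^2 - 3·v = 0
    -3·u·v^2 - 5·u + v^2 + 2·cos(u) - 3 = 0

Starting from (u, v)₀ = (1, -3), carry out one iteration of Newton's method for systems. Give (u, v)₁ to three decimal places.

(0.943, -1.082)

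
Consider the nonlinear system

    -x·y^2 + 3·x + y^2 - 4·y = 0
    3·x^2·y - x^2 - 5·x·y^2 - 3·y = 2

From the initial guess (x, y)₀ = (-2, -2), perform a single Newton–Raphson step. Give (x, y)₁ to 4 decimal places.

(-0.8805, -1.1950)

At (-2, -2): F = (14.0000, 16.0000).
Jacobian J = [[-y^2 + 3, -2·x·y + 2·y - 4], [6·x·y - 2·x - 5·y^2, 3·x^2 - 10·x·y - 3]].
At the point, J = [[-1.0000, -16.0000], [8.0000, -31.0000]] (det J = 159.0000).
Solving J·Δ = −F gives Δ = (1.1195, 0.8050).
Then the next iterate is (x, y)₁ = (-0.8805, -1.1950).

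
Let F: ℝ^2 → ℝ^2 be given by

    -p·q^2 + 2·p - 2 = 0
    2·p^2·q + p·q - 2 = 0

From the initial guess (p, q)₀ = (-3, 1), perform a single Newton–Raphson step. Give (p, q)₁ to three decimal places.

(-1.111, 1.519)

At (-3, 1): F = (-5.000, 13.000).
Jacobian J = [[-q^2 + 2, -2·p·q], [4·p·q + q, 2·p^2 + p]].
At the point, J = [[1.000, 6.000], [-11.000, 15.000]] (det J = 81.000).
Solving J·Δ = −F gives Δ = (1.889, 0.519).
Then the next iterate is (p, q)₁ = (-1.111, 1.519).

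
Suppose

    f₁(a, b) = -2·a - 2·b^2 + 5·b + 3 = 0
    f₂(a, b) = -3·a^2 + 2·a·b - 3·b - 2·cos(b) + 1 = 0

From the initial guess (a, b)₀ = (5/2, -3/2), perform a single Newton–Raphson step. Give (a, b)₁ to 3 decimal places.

(1.340, -0.438)

At (5/2, -3/2): F = (-14.000, -20.89147).
Jacobian J = [[-2, -4·b + 5], [-6·a + 2·b, 2·a + 2·sin(b) - 3]].
At the point, J = [[-2.000, 11.000], [-18.000, 0.00501]] (det J = 197.98998).
Solving J·Δ = −F gives Δ = (-1.160, 1.062).
Then the next iterate is (a, b)₁ = (1.340, -0.438).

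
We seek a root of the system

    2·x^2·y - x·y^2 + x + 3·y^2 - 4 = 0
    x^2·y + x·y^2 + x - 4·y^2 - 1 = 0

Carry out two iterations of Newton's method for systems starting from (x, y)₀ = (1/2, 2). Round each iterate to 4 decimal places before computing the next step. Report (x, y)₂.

At (1/2, 2): F = (7.5000, -14.0000).
Jacobian J = [[4·x·y - y^2 + 1, 2·x^2 - 2·x·y + 6·y], [2·x·y + y^2 + 1, x^2 + 2·x·y - 8·y]].
At the point, J = [[1.0000, 10.5000], [7.0000, -13.7500]] (det J = -87.2500).
Solving J·Δ = −F gives Δ = (0.5029, -0.7622).
Then the next iterate is (x, y)₁ = (1.0029, 1.2378).
Round to (1.0029, 1.2378) and repeat: F = (2.552734, -3.344114), J = [[4.433410, 6.955638], [5.014928, -6.413812]].
Δ = (0.1088, -0.4363), so (x, y)₂ = (1.1117, 0.8015).

(1.1117, 0.8015)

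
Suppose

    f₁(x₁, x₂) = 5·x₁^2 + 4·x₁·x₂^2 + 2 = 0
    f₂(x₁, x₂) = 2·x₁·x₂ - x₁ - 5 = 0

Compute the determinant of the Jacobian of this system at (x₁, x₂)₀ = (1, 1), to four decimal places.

J = [[10·x₁ + 4·x₂^2, 8·x₁·x₂], [2·x₂ - 1, 2·x₁]].
At the point, J = [[14.0000, 8.0000], [1.0000, 2.0000]].
det J = 20.0000.

20.0000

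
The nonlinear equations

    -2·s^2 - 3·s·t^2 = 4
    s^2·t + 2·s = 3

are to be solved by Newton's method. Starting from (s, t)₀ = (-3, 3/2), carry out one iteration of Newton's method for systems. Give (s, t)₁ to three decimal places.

(-2.419, 1.452)

At (-3, 3/2): F = (-1.750, 4.500).
Jacobian J = [[-4·s - 3·t^2, -6·s·t], [2·s·t + 2, s^2]].
At the point, J = [[5.250, 27.000], [-7.000, 9.000]] (det J = 236.250).
Solving J·Δ = −F gives Δ = (0.581, -0.048).
Then the next iterate is (s, t)₁ = (-2.419, 1.452).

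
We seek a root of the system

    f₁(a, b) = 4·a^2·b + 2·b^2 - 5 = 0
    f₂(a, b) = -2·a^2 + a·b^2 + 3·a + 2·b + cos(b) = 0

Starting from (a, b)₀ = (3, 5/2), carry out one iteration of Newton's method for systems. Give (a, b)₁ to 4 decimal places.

(2.1378, 1.5050)

At (3, 5/2): F = (97.5000, 13.948856).
Jacobian J = [[8·a·b, 4·a^2 + 4·b], [-4·a + b^2 + 3, 2·a·b - sin(b) + 2]].
At the point, J = [[60.0000, 46.0000], [-2.7500, 16.401528]] (det J = 1110.591671).
Solving J·Δ = −F gives Δ = (-0.8622, -0.9950).
Then the next iterate is (a, b)₁ = (2.1378, 1.5050).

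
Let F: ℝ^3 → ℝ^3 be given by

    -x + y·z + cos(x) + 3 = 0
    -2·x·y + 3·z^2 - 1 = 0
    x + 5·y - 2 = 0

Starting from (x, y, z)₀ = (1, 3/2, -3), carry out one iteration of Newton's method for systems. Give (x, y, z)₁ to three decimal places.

At (1, 3/2, -3): F = (-1.95970, 23.000, 6.500).
Jacobian J = [[-sin(x) - 1, z, y], [-2·y, -2·x, 6·z], [1, 5, 0]].
At the point, J = [[-1.84147, -3.000, 1.500], [-3.000, -2.000, -18.000], [1.000, 5.000, 0.000]] (det J = -131.23239).
Solving J·Δ = −F gives Δ = (2.794, -1.859, 1.019).
Then the next iterate is (x, y, z)₁ = (3.794, -0.359, -1.981).

(3.794, -0.359, -1.981)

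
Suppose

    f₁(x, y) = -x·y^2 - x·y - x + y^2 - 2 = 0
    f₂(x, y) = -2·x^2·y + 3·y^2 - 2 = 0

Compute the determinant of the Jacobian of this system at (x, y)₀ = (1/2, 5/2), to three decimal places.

-131.375

J = [[-y^2 - y - 1, -2·x·y - x + 2·y], [-4·x·y, -2·x^2 + 6·y]].
At the point, J = [[-9.750, 2.000], [-5.000, 14.500]].
det J = -131.375.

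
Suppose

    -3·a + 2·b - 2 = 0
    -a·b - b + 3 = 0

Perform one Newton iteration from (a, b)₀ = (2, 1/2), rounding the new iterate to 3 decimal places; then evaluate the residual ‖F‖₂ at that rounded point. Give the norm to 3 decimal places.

1.440

At (2, 1/2): F = (-7.000, 1.500).
Jacobian J = [[-3, 2], [-b, -a - 1]].
At the point, J = [[-3.000, 2.000], [-0.500, -3.000]] (det J = 10.000).
Solving J·Δ = −F gives Δ = (-1.800, 0.800).
Then the next iterate is (a, b)₁ = (0.200, 1.300).
Re-evaluating at (0.200, 1.300): F = (0.000, 1.440), so ‖F‖₂ = 1.440.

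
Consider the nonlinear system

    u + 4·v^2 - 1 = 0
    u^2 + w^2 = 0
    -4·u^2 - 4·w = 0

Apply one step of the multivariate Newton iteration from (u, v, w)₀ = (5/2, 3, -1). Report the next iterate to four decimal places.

(1.3167, 1.4868, -0.3333)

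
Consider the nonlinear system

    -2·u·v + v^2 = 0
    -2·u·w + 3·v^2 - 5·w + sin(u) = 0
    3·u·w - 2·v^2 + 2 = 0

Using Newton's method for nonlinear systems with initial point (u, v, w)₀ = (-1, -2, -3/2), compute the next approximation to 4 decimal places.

At (-1, -2, -3/2): F = (0.0000, 15.658529, -1.5000).
Jacobian J = [[-2·v, -2·u + 2·v, 0], [-2·w + cos(u), 6·v, -2·u - 5], [3·w, -4·v, 3·u]].
At the point, J = [[4.0000, -2.0000, 0.0000], [3.540302, -12.0000, -3.0000], [-4.5000, 8.0000, -3.0000]] (det J = 191.758186).
Solving J·Δ = −F gives Δ = (0.5369, 1.0738, 1.5580).
Then the next iterate is (u, v, w)₁ = (-0.4631, -0.9262, 0.0580).

(-0.4631, -0.9262, 0.0580)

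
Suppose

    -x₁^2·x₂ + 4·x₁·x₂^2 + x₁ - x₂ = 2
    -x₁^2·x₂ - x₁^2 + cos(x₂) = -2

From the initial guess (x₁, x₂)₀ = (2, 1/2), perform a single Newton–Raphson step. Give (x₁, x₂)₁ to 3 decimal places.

(1.355, 0.667)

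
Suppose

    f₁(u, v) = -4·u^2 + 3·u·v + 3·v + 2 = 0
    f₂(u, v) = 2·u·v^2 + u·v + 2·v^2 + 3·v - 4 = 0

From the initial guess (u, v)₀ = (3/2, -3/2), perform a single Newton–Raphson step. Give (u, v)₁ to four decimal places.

At (3/2, -3/2): F = (-18.2500, 0.5000).
Jacobian J = [[-8·u + 3·v, 3·u + 3], [2·v^2 + v, 4·u·v + u + 4·v + 3]].
At the point, J = [[-16.5000, 7.5000], [3.0000, -10.5000]] (det J = 150.7500).
Solving J·Δ = −F gives Δ = (-1.2463, -0.3085).
Then the next iterate is (u, v)₁ = (0.2537, -1.8085).

(0.2537, -1.8085)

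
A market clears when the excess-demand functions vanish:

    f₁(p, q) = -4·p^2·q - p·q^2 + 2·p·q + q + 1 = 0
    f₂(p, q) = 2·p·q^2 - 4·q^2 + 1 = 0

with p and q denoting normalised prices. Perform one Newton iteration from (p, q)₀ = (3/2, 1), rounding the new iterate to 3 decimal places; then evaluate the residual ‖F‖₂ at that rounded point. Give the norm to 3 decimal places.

At (3/2, 1): F = (-5.500, 0.000).
Jacobian J = [[-8·p·q - q^2 + 2·q, -4·p^2 - 2·p·q + 2·p + 1], [2·q^2, 4·p·q - 8·q]].
At the point, J = [[-11.000, -8.000], [2.000, -2.000]] (det J = 38.000).
Solving J·Δ = −F gives Δ = (-0.289, -0.289).
Then the next iterate is (p, q)₁ = (1.211, 0.711).
Re-evaluating at (1.211, 0.711): F = (-1.34993, 0.20229), so ‖F‖₂ = 1.365.

1.365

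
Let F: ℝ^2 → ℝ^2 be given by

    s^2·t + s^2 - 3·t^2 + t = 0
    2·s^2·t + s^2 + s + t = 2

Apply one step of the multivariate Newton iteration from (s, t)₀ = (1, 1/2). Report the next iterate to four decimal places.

At (1, 1/2): F = (1.2500, 1.5000).
Jacobian J = [[2·s·t + 2·s, s^2 - 6·t + 1], [4·s·t + 2·s + 1, 2·s^2 + 1]].
At the point, J = [[3.0000, -1.0000], [5.0000, 3.0000]] (det J = 14.0000).
Solving J·Δ = −F gives Δ = (-0.3750, 0.1250).
Then the next iterate is (s, t)₁ = (0.6250, 0.6250).

(0.6250, 0.6250)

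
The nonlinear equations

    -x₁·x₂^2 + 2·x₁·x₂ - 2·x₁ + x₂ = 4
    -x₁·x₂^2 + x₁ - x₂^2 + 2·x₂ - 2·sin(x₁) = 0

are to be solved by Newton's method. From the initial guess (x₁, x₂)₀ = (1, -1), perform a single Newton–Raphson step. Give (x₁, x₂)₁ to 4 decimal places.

At (1, -1): F = (-10.0000, -4.682942).
Jacobian J = [[-x₂^2 + 2·x₂ - 2, -2·x₁·x₂ + 2·x₁ + 1], [-x₂^2 - 2·cos(x₁) + 1, -2·x₁·x₂ - 2·x₂ + 2]].
At the point, J = [[-5.0000, 5.0000], [-1.080605, 6.0000]] (det J = -24.596977).
Solving J·Δ = −F gives Δ = (-1.4874, 0.5126).
Then the next iterate is (x₁, x₂)₁ = (-0.4874, -0.4874).

(-0.4874, -0.4874)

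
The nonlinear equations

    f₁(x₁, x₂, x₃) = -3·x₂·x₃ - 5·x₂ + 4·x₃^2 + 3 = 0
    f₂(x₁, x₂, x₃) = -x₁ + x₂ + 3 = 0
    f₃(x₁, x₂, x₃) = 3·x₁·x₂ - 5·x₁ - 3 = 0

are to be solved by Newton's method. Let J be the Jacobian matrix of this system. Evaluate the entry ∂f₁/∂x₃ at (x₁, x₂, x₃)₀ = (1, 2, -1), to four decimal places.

-14.0000

∂f₁/∂x₃ = -3·x₂ + 8·x₃.
At (1, 2, -1) this is -14.0000.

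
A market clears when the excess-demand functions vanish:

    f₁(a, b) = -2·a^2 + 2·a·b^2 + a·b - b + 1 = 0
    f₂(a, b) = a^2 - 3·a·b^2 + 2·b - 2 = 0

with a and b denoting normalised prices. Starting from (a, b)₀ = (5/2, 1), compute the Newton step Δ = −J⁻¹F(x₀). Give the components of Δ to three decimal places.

At (5/2, 1): F = (-5.000, -1.250).
Jacobian J = [[-4·a + 2·b^2 + b, 4·a·b + a - 1], [2·a - 3·b^2, -6·a·b + 2]].
At the point, J = [[-7.000, 11.500], [2.000, -13.000]] (det J = 68.000).
Solving J·Δ = −F gives Δ = (-1.167, -0.276).

(-1.167, -0.276)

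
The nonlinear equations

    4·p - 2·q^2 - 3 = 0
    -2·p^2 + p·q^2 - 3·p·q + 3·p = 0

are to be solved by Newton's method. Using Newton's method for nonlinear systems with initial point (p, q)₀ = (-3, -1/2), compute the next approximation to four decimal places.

(5.3793, -9.5086)

At (-3, -1/2): F = (-15.5000, -32.2500).
Jacobian J = [[4, -4·q], [-4·p + q^2 - 3·q + 3, 2·p·q - 3·p]].
At the point, J = [[4.0000, 2.0000], [16.7500, 12.0000]] (det J = 14.5000).
Solving J·Δ = −F gives Δ = (8.3793, -9.0086).
Then the next iterate is (p, q)₁ = (5.3793, -9.5086).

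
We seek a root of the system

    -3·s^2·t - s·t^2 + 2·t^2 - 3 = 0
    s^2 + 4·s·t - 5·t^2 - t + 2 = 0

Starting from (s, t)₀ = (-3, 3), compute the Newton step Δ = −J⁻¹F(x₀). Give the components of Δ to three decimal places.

At (-3, 3): F = (-39.000, -73.000).
Jacobian J = [[-6·s·t - t^2, -3·s^2 - 2·s·t + 4·t], [2·s + 4·t, 4·s - 10·t - 1]].
At the point, J = [[45.000, 3.000], [6.000, -43.000]] (det J = -1953.000).
Solving J·Δ = −F gives Δ = (0.971, -1.562).

(0.971, -1.562)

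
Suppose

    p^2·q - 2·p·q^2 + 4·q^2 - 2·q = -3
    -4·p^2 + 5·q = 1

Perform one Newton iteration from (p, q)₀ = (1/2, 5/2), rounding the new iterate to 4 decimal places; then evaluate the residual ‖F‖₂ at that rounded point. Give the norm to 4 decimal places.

At (1/2, 5/2): F = (17.3750, 10.5000).
Jacobian J = [[2·p·q - 2·q^2, p^2 - 4·p·q + 8·q - 2], [-8·p, 5]].
At the point, J = [[-10.0000, 13.2500], [-4.0000, 5.0000]] (det J = 3.0000).
Solving J·Δ = −F gives Δ = (17.4167, 11.8333).
Then the next iterate is (p, q)₁ = (17.9167, 14.3333).
Re-evaluating at (17.9167, 14.3333): F = (-1964.525402, -1213.366056), so ‖F‖₂ = 2309.0295.

2309.0295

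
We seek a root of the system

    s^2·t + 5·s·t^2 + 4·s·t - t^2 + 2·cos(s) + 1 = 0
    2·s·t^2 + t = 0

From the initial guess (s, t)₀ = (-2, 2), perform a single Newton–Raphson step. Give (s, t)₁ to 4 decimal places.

(-3.8597, 0.0748)

At (-2, 2): F = (-51.832294, -14.0000).
Jacobian J = [[2·s·t + 5·t^2 + 4·t - 2·sin(s), s^2 + 10·s·t + 4·s - 2·t], [2·t^2, 4·s·t + 1]].
At the point, J = [[21.818595, -48.0000], [8.0000, -15.0000]] (det J = 56.721077).
Solving J·Δ = −F gives Δ = (-1.8597, -1.9252).
Then the next iterate is (s, t)₁ = (-3.8597, 0.0748).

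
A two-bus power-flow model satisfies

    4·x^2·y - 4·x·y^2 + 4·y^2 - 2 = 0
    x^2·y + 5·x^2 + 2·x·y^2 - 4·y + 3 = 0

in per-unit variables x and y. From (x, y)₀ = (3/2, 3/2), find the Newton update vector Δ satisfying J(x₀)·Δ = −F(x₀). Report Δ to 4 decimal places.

At (3/2, 3/2): F = (7.0000, 18.3750).
Jacobian J = [[8·x·y - 4·y^2, 4·x^2 - 8·x·y + 8·y], [2·x·y + 10·x + 2·y^2, x^2 + 4·x·y - 4]].
At the point, J = [[9.0000, 3.0000], [24.0000, 7.2500]] (det J = -6.7500).
Solving J·Δ = −F gives Δ = (-0.6481, -0.3889).

(-0.6481, -0.3889)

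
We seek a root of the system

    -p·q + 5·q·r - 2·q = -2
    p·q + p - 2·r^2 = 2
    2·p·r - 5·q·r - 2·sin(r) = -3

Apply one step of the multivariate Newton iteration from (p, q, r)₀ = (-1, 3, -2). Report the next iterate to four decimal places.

(0.2500, 1.0412, -1.1198)

At (-1, 3, -2): F = (-31.0000, -14.0000, 38.818595).
Jacobian J = [[-q, -p + 5·r - 2, 5·q], [q + 1, p, -4·r], [2·r, -5·r, 2·p - 5·q - 2·cos(r)]].
At the point, J = [[-3.0000, -11.0000, 15.0000], [4.0000, -1.0000, 8.0000], [-4.0000, 10.0000, -16.167706]] (det J = 372.117803).
Solving J·Δ = −F gives Δ = (1.2500, -1.9588, 0.8802).
Then the next iterate is (p, q, r)₁ = (0.2500, 1.0412, -1.1198).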